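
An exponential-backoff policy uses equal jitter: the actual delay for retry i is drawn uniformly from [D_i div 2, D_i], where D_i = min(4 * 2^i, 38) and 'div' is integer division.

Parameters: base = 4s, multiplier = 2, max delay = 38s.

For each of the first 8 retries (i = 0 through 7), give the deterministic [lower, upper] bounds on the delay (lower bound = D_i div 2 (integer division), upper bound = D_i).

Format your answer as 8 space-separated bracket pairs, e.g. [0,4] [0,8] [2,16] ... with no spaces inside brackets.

Computing bounds per retry:
  i=0: D_i=min(4*2^0,38)=4, bounds=[2,4]
  i=1: D_i=min(4*2^1,38)=8, bounds=[4,8]
  i=2: D_i=min(4*2^2,38)=16, bounds=[8,16]
  i=3: D_i=min(4*2^3,38)=32, bounds=[16,32]
  i=4: D_i=min(4*2^4,38)=38, bounds=[19,38]
  i=5: D_i=min(4*2^5,38)=38, bounds=[19,38]
  i=6: D_i=min(4*2^6,38)=38, bounds=[19,38]
  i=7: D_i=min(4*2^7,38)=38, bounds=[19,38]

Answer: [2,4] [4,8] [8,16] [16,32] [19,38] [19,38] [19,38] [19,38]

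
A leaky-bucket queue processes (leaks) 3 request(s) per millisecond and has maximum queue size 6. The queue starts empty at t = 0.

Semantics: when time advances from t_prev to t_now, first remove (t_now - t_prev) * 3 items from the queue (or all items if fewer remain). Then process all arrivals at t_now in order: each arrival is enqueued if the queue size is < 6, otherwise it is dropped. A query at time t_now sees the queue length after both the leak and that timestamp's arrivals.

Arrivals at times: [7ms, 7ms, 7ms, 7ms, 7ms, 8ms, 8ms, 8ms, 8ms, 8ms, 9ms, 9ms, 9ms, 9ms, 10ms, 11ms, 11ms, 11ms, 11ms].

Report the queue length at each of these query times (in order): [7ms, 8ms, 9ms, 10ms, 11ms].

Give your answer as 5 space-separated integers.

Answer: 5 6 6 4 5

Derivation:
Queue lengths at query times:
  query t=7ms: backlog = 5
  query t=8ms: backlog = 6
  query t=9ms: backlog = 6
  query t=10ms: backlog = 4
  query t=11ms: backlog = 5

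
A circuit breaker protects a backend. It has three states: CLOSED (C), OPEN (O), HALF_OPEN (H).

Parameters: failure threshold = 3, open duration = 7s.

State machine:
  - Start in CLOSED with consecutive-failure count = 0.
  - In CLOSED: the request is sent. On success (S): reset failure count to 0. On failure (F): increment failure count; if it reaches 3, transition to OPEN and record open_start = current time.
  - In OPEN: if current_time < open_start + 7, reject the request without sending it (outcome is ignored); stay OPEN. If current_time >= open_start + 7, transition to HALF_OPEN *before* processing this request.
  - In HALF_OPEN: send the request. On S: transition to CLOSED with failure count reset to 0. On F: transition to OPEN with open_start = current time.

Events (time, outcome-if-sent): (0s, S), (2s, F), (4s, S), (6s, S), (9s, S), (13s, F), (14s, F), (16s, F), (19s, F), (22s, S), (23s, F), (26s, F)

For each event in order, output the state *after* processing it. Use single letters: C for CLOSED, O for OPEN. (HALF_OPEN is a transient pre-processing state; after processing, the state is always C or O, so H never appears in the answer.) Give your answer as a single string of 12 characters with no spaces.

Answer: CCCCCCCOOOOO

Derivation:
State after each event:
  event#1 t=0s outcome=S: state=CLOSED
  event#2 t=2s outcome=F: state=CLOSED
  event#3 t=4s outcome=S: state=CLOSED
  event#4 t=6s outcome=S: state=CLOSED
  event#5 t=9s outcome=S: state=CLOSED
  event#6 t=13s outcome=F: state=CLOSED
  event#7 t=14s outcome=F: state=CLOSED
  event#8 t=16s outcome=F: state=OPEN
  event#9 t=19s outcome=F: state=OPEN
  event#10 t=22s outcome=S: state=OPEN
  event#11 t=23s outcome=F: state=OPEN
  event#12 t=26s outcome=F: state=OPEN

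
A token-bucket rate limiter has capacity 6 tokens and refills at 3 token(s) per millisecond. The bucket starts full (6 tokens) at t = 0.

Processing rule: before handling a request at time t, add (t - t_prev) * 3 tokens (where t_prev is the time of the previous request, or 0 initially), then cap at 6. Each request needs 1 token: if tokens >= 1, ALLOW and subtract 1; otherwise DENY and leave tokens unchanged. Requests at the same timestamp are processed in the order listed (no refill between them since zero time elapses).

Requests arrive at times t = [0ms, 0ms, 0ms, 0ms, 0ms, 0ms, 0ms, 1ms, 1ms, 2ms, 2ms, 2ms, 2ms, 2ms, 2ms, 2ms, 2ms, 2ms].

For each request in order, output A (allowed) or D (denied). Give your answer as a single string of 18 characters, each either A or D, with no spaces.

Simulating step by step:
  req#1 t=0ms: ALLOW
  req#2 t=0ms: ALLOW
  req#3 t=0ms: ALLOW
  req#4 t=0ms: ALLOW
  req#5 t=0ms: ALLOW
  req#6 t=0ms: ALLOW
  req#7 t=0ms: DENY
  req#8 t=1ms: ALLOW
  req#9 t=1ms: ALLOW
  req#10 t=2ms: ALLOW
  req#11 t=2ms: ALLOW
  req#12 t=2ms: ALLOW
  req#13 t=2ms: ALLOW
  req#14 t=2ms: DENY
  req#15 t=2ms: DENY
  req#16 t=2ms: DENY
  req#17 t=2ms: DENY
  req#18 t=2ms: DENY

Answer: AAAAAADAAAAAADDDDD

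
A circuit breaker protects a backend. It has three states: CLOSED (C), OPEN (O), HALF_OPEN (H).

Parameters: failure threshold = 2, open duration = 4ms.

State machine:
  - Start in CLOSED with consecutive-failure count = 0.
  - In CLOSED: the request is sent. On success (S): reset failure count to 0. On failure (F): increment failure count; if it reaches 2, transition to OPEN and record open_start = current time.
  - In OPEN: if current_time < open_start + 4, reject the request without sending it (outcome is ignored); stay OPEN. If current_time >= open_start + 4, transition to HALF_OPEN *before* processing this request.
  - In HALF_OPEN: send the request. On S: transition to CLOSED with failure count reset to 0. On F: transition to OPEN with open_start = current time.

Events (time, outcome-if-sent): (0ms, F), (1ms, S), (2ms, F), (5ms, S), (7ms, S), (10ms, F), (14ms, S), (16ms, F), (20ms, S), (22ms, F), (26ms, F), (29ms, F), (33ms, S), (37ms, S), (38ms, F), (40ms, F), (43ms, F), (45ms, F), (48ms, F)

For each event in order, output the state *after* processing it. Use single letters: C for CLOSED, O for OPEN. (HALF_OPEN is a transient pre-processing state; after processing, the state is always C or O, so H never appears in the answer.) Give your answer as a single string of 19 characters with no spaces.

Answer: CCCCCCCCCCOOCCCOOOO

Derivation:
State after each event:
  event#1 t=0ms outcome=F: state=CLOSED
  event#2 t=1ms outcome=S: state=CLOSED
  event#3 t=2ms outcome=F: state=CLOSED
  event#4 t=5ms outcome=S: state=CLOSED
  event#5 t=7ms outcome=S: state=CLOSED
  event#6 t=10ms outcome=F: state=CLOSED
  event#7 t=14ms outcome=S: state=CLOSED
  event#8 t=16ms outcome=F: state=CLOSED
  event#9 t=20ms outcome=S: state=CLOSED
  event#10 t=22ms outcome=F: state=CLOSED
  event#11 t=26ms outcome=F: state=OPEN
  event#12 t=29ms outcome=F: state=OPEN
  event#13 t=33ms outcome=S: state=CLOSED
  event#14 t=37ms outcome=S: state=CLOSED
  event#15 t=38ms outcome=F: state=CLOSED
  event#16 t=40ms outcome=F: state=OPEN
  event#17 t=43ms outcome=F: state=OPEN
  event#18 t=45ms outcome=F: state=OPEN
  event#19 t=48ms outcome=F: state=OPEN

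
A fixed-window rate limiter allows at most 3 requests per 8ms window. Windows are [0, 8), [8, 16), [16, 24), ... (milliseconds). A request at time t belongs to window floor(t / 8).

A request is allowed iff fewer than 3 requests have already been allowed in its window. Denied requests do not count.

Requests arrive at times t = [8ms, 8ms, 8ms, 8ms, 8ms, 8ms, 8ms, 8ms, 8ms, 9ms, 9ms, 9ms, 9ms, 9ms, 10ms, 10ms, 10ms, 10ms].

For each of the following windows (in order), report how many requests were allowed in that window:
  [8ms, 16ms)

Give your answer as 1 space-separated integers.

Answer: 3

Derivation:
Processing requests:
  req#1 t=8ms (window 1): ALLOW
  req#2 t=8ms (window 1): ALLOW
  req#3 t=8ms (window 1): ALLOW
  req#4 t=8ms (window 1): DENY
  req#5 t=8ms (window 1): DENY
  req#6 t=8ms (window 1): DENY
  req#7 t=8ms (window 1): DENY
  req#8 t=8ms (window 1): DENY
  req#9 t=8ms (window 1): DENY
  req#10 t=9ms (window 1): DENY
  req#11 t=9ms (window 1): DENY
  req#12 t=9ms (window 1): DENY
  req#13 t=9ms (window 1): DENY
  req#14 t=9ms (window 1): DENY
  req#15 t=10ms (window 1): DENY
  req#16 t=10ms (window 1): DENY
  req#17 t=10ms (window 1): DENY
  req#18 t=10ms (window 1): DENY

Allowed counts by window: 3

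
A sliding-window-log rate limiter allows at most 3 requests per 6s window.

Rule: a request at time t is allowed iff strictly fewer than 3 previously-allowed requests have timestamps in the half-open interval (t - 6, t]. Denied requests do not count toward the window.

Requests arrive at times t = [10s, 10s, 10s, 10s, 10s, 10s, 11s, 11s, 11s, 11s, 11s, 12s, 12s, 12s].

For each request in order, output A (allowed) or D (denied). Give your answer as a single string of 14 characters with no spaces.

Tracking allowed requests in the window:
  req#1 t=10s: ALLOW
  req#2 t=10s: ALLOW
  req#3 t=10s: ALLOW
  req#4 t=10s: DENY
  req#5 t=10s: DENY
  req#6 t=10s: DENY
  req#7 t=11s: DENY
  req#8 t=11s: DENY
  req#9 t=11s: DENY
  req#10 t=11s: DENY
  req#11 t=11s: DENY
  req#12 t=12s: DENY
  req#13 t=12s: DENY
  req#14 t=12s: DENY

Answer: AAADDDDDDDDDDD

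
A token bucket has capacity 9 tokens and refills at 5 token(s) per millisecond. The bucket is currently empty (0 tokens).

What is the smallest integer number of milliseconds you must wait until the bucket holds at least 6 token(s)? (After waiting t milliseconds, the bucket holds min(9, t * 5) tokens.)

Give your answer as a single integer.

Answer: 2

Derivation:
Need t * 5 >= 6, so t >= 6/5.
Smallest integer t = ceil(6/5) = 2.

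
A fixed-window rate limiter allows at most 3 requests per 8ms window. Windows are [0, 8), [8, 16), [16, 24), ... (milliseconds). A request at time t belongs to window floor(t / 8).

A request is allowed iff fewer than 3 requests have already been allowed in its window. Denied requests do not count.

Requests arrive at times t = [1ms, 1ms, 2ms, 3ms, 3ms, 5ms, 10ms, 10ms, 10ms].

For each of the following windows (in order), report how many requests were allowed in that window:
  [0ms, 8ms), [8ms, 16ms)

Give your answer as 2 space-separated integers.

Processing requests:
  req#1 t=1ms (window 0): ALLOW
  req#2 t=1ms (window 0): ALLOW
  req#3 t=2ms (window 0): ALLOW
  req#4 t=3ms (window 0): DENY
  req#5 t=3ms (window 0): DENY
  req#6 t=5ms (window 0): DENY
  req#7 t=10ms (window 1): ALLOW
  req#8 t=10ms (window 1): ALLOW
  req#9 t=10ms (window 1): ALLOW

Allowed counts by window: 3 3

Answer: 3 3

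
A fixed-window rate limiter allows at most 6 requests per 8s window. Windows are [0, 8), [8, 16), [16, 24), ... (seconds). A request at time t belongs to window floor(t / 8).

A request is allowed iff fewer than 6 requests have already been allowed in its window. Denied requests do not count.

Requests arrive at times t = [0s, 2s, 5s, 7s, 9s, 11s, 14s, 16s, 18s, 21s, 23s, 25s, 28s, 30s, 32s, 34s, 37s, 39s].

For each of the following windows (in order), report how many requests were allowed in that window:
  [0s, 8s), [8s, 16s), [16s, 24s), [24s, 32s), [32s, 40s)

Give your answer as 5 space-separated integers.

Processing requests:
  req#1 t=0s (window 0): ALLOW
  req#2 t=2s (window 0): ALLOW
  req#3 t=5s (window 0): ALLOW
  req#4 t=7s (window 0): ALLOW
  req#5 t=9s (window 1): ALLOW
  req#6 t=11s (window 1): ALLOW
  req#7 t=14s (window 1): ALLOW
  req#8 t=16s (window 2): ALLOW
  req#9 t=18s (window 2): ALLOW
  req#10 t=21s (window 2): ALLOW
  req#11 t=23s (window 2): ALLOW
  req#12 t=25s (window 3): ALLOW
  req#13 t=28s (window 3): ALLOW
  req#14 t=30s (window 3): ALLOW
  req#15 t=32s (window 4): ALLOW
  req#16 t=34s (window 4): ALLOW
  req#17 t=37s (window 4): ALLOW
  req#18 t=39s (window 4): ALLOW

Allowed counts by window: 4 3 4 3 4

Answer: 4 3 4 3 4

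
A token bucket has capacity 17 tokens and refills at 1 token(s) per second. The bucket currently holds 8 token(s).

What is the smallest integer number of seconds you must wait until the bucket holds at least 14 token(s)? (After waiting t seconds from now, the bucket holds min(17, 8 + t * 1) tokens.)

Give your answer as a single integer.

Need 8 + t * 1 >= 14, so t >= 6/1.
Smallest integer t = ceil(6/1) = 6.

Answer: 6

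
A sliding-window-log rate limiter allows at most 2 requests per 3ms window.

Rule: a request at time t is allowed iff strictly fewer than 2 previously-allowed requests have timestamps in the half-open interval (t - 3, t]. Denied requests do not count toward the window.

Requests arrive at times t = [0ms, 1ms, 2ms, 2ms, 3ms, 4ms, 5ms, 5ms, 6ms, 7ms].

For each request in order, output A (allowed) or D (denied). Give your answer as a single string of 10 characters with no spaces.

Tracking allowed requests in the window:
  req#1 t=0ms: ALLOW
  req#2 t=1ms: ALLOW
  req#3 t=2ms: DENY
  req#4 t=2ms: DENY
  req#5 t=3ms: ALLOW
  req#6 t=4ms: ALLOW
  req#7 t=5ms: DENY
  req#8 t=5ms: DENY
  req#9 t=6ms: ALLOW
  req#10 t=7ms: ALLOW

Answer: AADDAADDAA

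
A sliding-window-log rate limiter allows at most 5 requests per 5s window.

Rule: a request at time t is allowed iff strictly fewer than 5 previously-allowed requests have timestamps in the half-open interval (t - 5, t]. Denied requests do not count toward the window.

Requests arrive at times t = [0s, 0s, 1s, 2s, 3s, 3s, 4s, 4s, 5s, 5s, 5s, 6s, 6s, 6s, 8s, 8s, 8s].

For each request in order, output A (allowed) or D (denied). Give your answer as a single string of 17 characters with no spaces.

Answer: AAAAADDDAADADDAAD

Derivation:
Tracking allowed requests in the window:
  req#1 t=0s: ALLOW
  req#2 t=0s: ALLOW
  req#3 t=1s: ALLOW
  req#4 t=2s: ALLOW
  req#5 t=3s: ALLOW
  req#6 t=3s: DENY
  req#7 t=4s: DENY
  req#8 t=4s: DENY
  req#9 t=5s: ALLOW
  req#10 t=5s: ALLOW
  req#11 t=5s: DENY
  req#12 t=6s: ALLOW
  req#13 t=6s: DENY
  req#14 t=6s: DENY
  req#15 t=8s: ALLOW
  req#16 t=8s: ALLOW
  req#17 t=8s: DENY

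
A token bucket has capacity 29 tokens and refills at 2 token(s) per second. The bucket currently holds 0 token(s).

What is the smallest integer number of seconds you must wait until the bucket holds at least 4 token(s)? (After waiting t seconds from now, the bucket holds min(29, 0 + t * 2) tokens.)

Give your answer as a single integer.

Answer: 2

Derivation:
Need 0 + t * 2 >= 4, so t >= 4/2.
Smallest integer t = ceil(4/2) = 2.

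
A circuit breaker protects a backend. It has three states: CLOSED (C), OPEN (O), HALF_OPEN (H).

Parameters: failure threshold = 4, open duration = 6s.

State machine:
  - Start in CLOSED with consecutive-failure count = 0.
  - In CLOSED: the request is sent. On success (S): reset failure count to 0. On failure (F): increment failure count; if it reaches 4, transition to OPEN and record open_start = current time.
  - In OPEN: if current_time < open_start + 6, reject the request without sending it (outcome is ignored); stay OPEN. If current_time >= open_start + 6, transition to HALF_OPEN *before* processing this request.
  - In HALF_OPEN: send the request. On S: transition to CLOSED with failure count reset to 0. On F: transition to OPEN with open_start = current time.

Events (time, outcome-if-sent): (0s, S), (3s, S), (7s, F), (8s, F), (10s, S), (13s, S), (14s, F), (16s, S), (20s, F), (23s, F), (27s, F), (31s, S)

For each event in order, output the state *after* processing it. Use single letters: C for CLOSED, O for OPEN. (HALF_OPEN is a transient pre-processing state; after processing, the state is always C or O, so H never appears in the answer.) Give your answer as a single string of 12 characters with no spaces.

Answer: CCCCCCCCCCCC

Derivation:
State after each event:
  event#1 t=0s outcome=S: state=CLOSED
  event#2 t=3s outcome=S: state=CLOSED
  event#3 t=7s outcome=F: state=CLOSED
  event#4 t=8s outcome=F: state=CLOSED
  event#5 t=10s outcome=S: state=CLOSED
  event#6 t=13s outcome=S: state=CLOSED
  event#7 t=14s outcome=F: state=CLOSED
  event#8 t=16s outcome=S: state=CLOSED
  event#9 t=20s outcome=F: state=CLOSED
  event#10 t=23s outcome=F: state=CLOSED
  event#11 t=27s outcome=F: state=CLOSED
  event#12 t=31s outcome=S: state=CLOSED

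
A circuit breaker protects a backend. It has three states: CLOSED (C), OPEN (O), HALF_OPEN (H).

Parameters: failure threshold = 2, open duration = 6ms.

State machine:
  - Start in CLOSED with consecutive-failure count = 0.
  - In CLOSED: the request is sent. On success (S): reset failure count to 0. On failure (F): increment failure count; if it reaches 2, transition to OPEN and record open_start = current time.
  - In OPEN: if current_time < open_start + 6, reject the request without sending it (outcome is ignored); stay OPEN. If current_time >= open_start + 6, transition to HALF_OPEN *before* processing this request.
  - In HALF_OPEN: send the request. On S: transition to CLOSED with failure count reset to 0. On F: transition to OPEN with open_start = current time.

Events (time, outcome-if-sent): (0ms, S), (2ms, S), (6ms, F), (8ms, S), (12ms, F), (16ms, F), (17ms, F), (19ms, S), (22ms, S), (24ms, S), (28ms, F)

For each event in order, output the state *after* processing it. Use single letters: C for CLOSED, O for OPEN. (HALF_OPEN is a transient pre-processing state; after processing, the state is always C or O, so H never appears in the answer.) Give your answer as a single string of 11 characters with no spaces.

Answer: CCCCCOOOCCC

Derivation:
State after each event:
  event#1 t=0ms outcome=S: state=CLOSED
  event#2 t=2ms outcome=S: state=CLOSED
  event#3 t=6ms outcome=F: state=CLOSED
  event#4 t=8ms outcome=S: state=CLOSED
  event#5 t=12ms outcome=F: state=CLOSED
  event#6 t=16ms outcome=F: state=OPEN
  event#7 t=17ms outcome=F: state=OPEN
  event#8 t=19ms outcome=S: state=OPEN
  event#9 t=22ms outcome=S: state=CLOSED
  event#10 t=24ms outcome=S: state=CLOSED
  event#11 t=28ms outcome=F: state=CLOSED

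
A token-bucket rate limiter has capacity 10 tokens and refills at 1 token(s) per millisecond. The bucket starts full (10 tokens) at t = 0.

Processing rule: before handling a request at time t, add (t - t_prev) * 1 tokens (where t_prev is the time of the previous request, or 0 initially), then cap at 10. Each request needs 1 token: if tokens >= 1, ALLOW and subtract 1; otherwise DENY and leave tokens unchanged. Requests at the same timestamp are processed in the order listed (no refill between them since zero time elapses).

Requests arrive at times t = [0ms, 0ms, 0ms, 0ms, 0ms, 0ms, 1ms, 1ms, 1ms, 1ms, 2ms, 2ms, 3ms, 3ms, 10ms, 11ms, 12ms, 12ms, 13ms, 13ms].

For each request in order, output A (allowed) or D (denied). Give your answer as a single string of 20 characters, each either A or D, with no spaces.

Simulating step by step:
  req#1 t=0ms: ALLOW
  req#2 t=0ms: ALLOW
  req#3 t=0ms: ALLOW
  req#4 t=0ms: ALLOW
  req#5 t=0ms: ALLOW
  req#6 t=0ms: ALLOW
  req#7 t=1ms: ALLOW
  req#8 t=1ms: ALLOW
  req#9 t=1ms: ALLOW
  req#10 t=1ms: ALLOW
  req#11 t=2ms: ALLOW
  req#12 t=2ms: ALLOW
  req#13 t=3ms: ALLOW
  req#14 t=3ms: DENY
  req#15 t=10ms: ALLOW
  req#16 t=11ms: ALLOW
  req#17 t=12ms: ALLOW
  req#18 t=12ms: ALLOW
  req#19 t=13ms: ALLOW
  req#20 t=13ms: ALLOW

Answer: AAAAAAAAAAAAADAAAAAA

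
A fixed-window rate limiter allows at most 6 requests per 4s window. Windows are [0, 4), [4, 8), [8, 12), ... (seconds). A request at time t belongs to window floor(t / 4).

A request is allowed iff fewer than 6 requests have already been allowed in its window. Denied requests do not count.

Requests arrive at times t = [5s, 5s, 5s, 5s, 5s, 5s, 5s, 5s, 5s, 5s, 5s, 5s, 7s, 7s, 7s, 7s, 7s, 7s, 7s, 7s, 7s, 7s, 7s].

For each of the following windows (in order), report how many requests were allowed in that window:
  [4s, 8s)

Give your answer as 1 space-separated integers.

Processing requests:
  req#1 t=5s (window 1): ALLOW
  req#2 t=5s (window 1): ALLOW
  req#3 t=5s (window 1): ALLOW
  req#4 t=5s (window 1): ALLOW
  req#5 t=5s (window 1): ALLOW
  req#6 t=5s (window 1): ALLOW
  req#7 t=5s (window 1): DENY
  req#8 t=5s (window 1): DENY
  req#9 t=5s (window 1): DENY
  req#10 t=5s (window 1): DENY
  req#11 t=5s (window 1): DENY
  req#12 t=5s (window 1): DENY
  req#13 t=7s (window 1): DENY
  req#14 t=7s (window 1): DENY
  req#15 t=7s (window 1): DENY
  req#16 t=7s (window 1): DENY
  req#17 t=7s (window 1): DENY
  req#18 t=7s (window 1): DENY
  req#19 t=7s (window 1): DENY
  req#20 t=7s (window 1): DENY
  req#21 t=7s (window 1): DENY
  req#22 t=7s (window 1): DENY
  req#23 t=7s (window 1): DENY

Allowed counts by window: 6

Answer: 6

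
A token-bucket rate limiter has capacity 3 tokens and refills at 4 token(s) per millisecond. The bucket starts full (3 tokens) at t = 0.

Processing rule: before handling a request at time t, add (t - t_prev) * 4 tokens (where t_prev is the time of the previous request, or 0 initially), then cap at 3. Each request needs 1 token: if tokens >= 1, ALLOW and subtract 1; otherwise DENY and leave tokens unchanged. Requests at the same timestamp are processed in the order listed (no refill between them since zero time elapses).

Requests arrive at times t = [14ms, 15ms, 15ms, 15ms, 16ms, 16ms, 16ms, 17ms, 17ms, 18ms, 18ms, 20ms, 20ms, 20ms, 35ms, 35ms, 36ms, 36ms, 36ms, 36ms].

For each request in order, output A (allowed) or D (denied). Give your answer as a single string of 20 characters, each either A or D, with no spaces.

Answer: AAAAAAAAAAAAAAAAAAAD

Derivation:
Simulating step by step:
  req#1 t=14ms: ALLOW
  req#2 t=15ms: ALLOW
  req#3 t=15ms: ALLOW
  req#4 t=15ms: ALLOW
  req#5 t=16ms: ALLOW
  req#6 t=16ms: ALLOW
  req#7 t=16ms: ALLOW
  req#8 t=17ms: ALLOW
  req#9 t=17ms: ALLOW
  req#10 t=18ms: ALLOW
  req#11 t=18ms: ALLOW
  req#12 t=20ms: ALLOW
  req#13 t=20ms: ALLOW
  req#14 t=20ms: ALLOW
  req#15 t=35ms: ALLOW
  req#16 t=35ms: ALLOW
  req#17 t=36ms: ALLOW
  req#18 t=36ms: ALLOW
  req#19 t=36ms: ALLOW
  req#20 t=36ms: DENY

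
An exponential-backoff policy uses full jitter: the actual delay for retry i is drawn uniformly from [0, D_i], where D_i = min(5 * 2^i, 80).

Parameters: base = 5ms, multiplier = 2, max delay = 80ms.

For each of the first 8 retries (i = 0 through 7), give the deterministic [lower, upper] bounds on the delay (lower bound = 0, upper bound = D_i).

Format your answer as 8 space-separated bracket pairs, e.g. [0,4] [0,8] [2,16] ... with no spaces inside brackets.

Computing bounds per retry:
  i=0: D_i=min(5*2^0,80)=5, bounds=[0,5]
  i=1: D_i=min(5*2^1,80)=10, bounds=[0,10]
  i=2: D_i=min(5*2^2,80)=20, bounds=[0,20]
  i=3: D_i=min(5*2^3,80)=40, bounds=[0,40]
  i=4: D_i=min(5*2^4,80)=80, bounds=[0,80]
  i=5: D_i=min(5*2^5,80)=80, bounds=[0,80]
  i=6: D_i=min(5*2^6,80)=80, bounds=[0,80]
  i=7: D_i=min(5*2^7,80)=80, bounds=[0,80]

Answer: [0,5] [0,10] [0,20] [0,40] [0,80] [0,80] [0,80] [0,80]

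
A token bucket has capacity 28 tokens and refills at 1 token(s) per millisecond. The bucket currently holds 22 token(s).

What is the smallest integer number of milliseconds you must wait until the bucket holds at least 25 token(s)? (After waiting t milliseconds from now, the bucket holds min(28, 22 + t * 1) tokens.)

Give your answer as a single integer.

Answer: 3

Derivation:
Need 22 + t * 1 >= 25, so t >= 3/1.
Smallest integer t = ceil(3/1) = 3.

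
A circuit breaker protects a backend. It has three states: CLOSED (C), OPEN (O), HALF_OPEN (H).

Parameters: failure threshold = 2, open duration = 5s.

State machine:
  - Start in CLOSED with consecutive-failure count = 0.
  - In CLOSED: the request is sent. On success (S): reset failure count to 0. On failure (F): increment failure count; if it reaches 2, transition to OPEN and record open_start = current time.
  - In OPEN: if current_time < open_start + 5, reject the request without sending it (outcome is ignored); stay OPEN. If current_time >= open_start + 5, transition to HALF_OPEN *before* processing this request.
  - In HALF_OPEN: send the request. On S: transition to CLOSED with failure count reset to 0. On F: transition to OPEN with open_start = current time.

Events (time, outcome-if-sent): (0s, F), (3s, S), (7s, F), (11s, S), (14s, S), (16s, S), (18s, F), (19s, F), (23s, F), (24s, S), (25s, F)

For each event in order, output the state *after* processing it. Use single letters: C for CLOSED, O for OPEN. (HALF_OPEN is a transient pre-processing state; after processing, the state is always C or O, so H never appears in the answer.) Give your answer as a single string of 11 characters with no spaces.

Answer: CCCCCCCOOCC

Derivation:
State after each event:
  event#1 t=0s outcome=F: state=CLOSED
  event#2 t=3s outcome=S: state=CLOSED
  event#3 t=7s outcome=F: state=CLOSED
  event#4 t=11s outcome=S: state=CLOSED
  event#5 t=14s outcome=S: state=CLOSED
  event#6 t=16s outcome=S: state=CLOSED
  event#7 t=18s outcome=F: state=CLOSED
  event#8 t=19s outcome=F: state=OPEN
  event#9 t=23s outcome=F: state=OPEN
  event#10 t=24s outcome=S: state=CLOSED
  event#11 t=25s outcome=F: state=CLOSED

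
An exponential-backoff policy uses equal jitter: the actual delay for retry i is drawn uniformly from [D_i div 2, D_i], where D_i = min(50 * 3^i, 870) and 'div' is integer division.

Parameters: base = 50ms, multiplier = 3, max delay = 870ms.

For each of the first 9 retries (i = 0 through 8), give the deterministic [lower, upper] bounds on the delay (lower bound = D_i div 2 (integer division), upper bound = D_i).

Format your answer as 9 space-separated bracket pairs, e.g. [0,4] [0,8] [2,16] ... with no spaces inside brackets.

Answer: [25,50] [75,150] [225,450] [435,870] [435,870] [435,870] [435,870] [435,870] [435,870]

Derivation:
Computing bounds per retry:
  i=0: D_i=min(50*3^0,870)=50, bounds=[25,50]
  i=1: D_i=min(50*3^1,870)=150, bounds=[75,150]
  i=2: D_i=min(50*3^2,870)=450, bounds=[225,450]
  i=3: D_i=min(50*3^3,870)=870, bounds=[435,870]
  i=4: D_i=min(50*3^4,870)=870, bounds=[435,870]
  i=5: D_i=min(50*3^5,870)=870, bounds=[435,870]
  i=6: D_i=min(50*3^6,870)=870, bounds=[435,870]
  i=7: D_i=min(50*3^7,870)=870, bounds=[435,870]
  i=8: D_i=min(50*3^8,870)=870, bounds=[435,870]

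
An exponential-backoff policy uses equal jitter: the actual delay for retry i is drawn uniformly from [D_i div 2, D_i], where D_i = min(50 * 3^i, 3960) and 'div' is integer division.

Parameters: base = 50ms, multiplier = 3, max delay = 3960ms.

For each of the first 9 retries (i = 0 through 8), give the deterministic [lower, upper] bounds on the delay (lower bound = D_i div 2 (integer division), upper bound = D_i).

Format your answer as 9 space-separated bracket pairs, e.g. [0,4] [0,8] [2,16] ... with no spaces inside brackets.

Computing bounds per retry:
  i=0: D_i=min(50*3^0,3960)=50, bounds=[25,50]
  i=1: D_i=min(50*3^1,3960)=150, bounds=[75,150]
  i=2: D_i=min(50*3^2,3960)=450, bounds=[225,450]
  i=3: D_i=min(50*3^3,3960)=1350, bounds=[675,1350]
  i=4: D_i=min(50*3^4,3960)=3960, bounds=[1980,3960]
  i=5: D_i=min(50*3^5,3960)=3960, bounds=[1980,3960]
  i=6: D_i=min(50*3^6,3960)=3960, bounds=[1980,3960]
  i=7: D_i=min(50*3^7,3960)=3960, bounds=[1980,3960]
  i=8: D_i=min(50*3^8,3960)=3960, bounds=[1980,3960]

Answer: [25,50] [75,150] [225,450] [675,1350] [1980,3960] [1980,3960] [1980,3960] [1980,3960] [1980,3960]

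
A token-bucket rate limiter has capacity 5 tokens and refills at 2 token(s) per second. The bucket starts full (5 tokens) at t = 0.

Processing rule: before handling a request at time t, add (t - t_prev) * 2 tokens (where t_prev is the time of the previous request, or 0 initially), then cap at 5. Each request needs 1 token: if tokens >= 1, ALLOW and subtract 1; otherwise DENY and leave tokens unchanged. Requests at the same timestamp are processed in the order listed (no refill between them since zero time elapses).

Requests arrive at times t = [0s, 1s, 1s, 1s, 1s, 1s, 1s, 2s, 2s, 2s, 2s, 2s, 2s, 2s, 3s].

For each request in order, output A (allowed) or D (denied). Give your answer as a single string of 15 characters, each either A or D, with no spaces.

Simulating step by step:
  req#1 t=0s: ALLOW
  req#2 t=1s: ALLOW
  req#3 t=1s: ALLOW
  req#4 t=1s: ALLOW
  req#5 t=1s: ALLOW
  req#6 t=1s: ALLOW
  req#7 t=1s: DENY
  req#8 t=2s: ALLOW
  req#9 t=2s: ALLOW
  req#10 t=2s: DENY
  req#11 t=2s: DENY
  req#12 t=2s: DENY
  req#13 t=2s: DENY
  req#14 t=2s: DENY
  req#15 t=3s: ALLOW

Answer: AAAAAADAADDDDDA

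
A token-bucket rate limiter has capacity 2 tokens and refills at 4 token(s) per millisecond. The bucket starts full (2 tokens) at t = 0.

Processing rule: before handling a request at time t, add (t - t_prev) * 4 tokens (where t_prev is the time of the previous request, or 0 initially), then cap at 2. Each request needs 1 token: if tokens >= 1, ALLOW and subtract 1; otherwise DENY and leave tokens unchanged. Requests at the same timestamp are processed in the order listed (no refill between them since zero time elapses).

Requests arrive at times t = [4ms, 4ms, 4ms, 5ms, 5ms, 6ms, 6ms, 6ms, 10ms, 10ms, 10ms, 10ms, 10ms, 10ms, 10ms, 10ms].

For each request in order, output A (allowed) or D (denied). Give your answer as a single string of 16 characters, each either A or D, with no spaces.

Simulating step by step:
  req#1 t=4ms: ALLOW
  req#2 t=4ms: ALLOW
  req#3 t=4ms: DENY
  req#4 t=5ms: ALLOW
  req#5 t=5ms: ALLOW
  req#6 t=6ms: ALLOW
  req#7 t=6ms: ALLOW
  req#8 t=6ms: DENY
  req#9 t=10ms: ALLOW
  req#10 t=10ms: ALLOW
  req#11 t=10ms: DENY
  req#12 t=10ms: DENY
  req#13 t=10ms: DENY
  req#14 t=10ms: DENY
  req#15 t=10ms: DENY
  req#16 t=10ms: DENY

Answer: AADAAAADAADDDDDD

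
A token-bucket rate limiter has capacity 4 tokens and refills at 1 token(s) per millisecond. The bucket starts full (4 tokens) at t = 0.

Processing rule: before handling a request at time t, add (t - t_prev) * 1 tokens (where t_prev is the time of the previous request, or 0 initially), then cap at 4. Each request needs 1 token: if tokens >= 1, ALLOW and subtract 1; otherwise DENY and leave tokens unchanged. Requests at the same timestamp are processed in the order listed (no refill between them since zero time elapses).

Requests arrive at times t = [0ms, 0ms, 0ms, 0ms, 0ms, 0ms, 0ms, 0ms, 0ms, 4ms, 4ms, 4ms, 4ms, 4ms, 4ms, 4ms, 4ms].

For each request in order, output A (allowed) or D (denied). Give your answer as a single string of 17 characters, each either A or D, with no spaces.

Simulating step by step:
  req#1 t=0ms: ALLOW
  req#2 t=0ms: ALLOW
  req#3 t=0ms: ALLOW
  req#4 t=0ms: ALLOW
  req#5 t=0ms: DENY
  req#6 t=0ms: DENY
  req#7 t=0ms: DENY
  req#8 t=0ms: DENY
  req#9 t=0ms: DENY
  req#10 t=4ms: ALLOW
  req#11 t=4ms: ALLOW
  req#12 t=4ms: ALLOW
  req#13 t=4ms: ALLOW
  req#14 t=4ms: DENY
  req#15 t=4ms: DENY
  req#16 t=4ms: DENY
  req#17 t=4ms: DENY

Answer: AAAADDDDDAAAADDDD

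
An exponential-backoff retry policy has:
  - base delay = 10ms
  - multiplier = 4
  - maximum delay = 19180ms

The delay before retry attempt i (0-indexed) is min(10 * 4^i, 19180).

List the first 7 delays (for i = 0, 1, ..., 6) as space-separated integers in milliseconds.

Computing each delay:
  i=0: min(10*4^0, 19180) = 10
  i=1: min(10*4^1, 19180) = 40
  i=2: min(10*4^2, 19180) = 160
  i=3: min(10*4^3, 19180) = 640
  i=4: min(10*4^4, 19180) = 2560
  i=5: min(10*4^5, 19180) = 10240
  i=6: min(10*4^6, 19180) = 19180

Answer: 10 40 160 640 2560 10240 19180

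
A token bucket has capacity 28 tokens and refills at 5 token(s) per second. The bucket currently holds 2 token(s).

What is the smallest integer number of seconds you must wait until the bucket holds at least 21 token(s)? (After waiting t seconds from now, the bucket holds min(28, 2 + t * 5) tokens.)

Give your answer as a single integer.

Answer: 4

Derivation:
Need 2 + t * 5 >= 21, so t >= 19/5.
Smallest integer t = ceil(19/5) = 4.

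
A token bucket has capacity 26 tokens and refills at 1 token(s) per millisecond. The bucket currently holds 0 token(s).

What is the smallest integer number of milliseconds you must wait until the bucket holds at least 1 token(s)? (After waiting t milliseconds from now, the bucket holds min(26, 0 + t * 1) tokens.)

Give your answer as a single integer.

Need 0 + t * 1 >= 1, so t >= 1/1.
Smallest integer t = ceil(1/1) = 1.

Answer: 1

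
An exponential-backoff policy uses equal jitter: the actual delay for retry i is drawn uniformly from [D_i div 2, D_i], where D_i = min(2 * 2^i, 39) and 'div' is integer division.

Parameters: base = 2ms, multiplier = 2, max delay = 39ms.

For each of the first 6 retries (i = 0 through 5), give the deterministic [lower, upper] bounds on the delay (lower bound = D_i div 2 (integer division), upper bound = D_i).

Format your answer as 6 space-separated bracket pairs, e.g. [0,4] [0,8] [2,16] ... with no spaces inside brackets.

Answer: [1,2] [2,4] [4,8] [8,16] [16,32] [19,39]

Derivation:
Computing bounds per retry:
  i=0: D_i=min(2*2^0,39)=2, bounds=[1,2]
  i=1: D_i=min(2*2^1,39)=4, bounds=[2,4]
  i=2: D_i=min(2*2^2,39)=8, bounds=[4,8]
  i=3: D_i=min(2*2^3,39)=16, bounds=[8,16]
  i=4: D_i=min(2*2^4,39)=32, bounds=[16,32]
  i=5: D_i=min(2*2^5,39)=39, bounds=[19,39]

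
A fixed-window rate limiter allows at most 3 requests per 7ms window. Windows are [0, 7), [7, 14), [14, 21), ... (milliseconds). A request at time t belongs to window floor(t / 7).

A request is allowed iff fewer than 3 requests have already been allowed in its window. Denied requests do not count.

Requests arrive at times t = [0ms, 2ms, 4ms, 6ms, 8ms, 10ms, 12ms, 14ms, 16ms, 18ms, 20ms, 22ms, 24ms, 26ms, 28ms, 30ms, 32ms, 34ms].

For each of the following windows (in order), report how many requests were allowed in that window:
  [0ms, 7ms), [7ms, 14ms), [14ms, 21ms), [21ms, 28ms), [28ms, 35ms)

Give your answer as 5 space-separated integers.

Processing requests:
  req#1 t=0ms (window 0): ALLOW
  req#2 t=2ms (window 0): ALLOW
  req#3 t=4ms (window 0): ALLOW
  req#4 t=6ms (window 0): DENY
  req#5 t=8ms (window 1): ALLOW
  req#6 t=10ms (window 1): ALLOW
  req#7 t=12ms (window 1): ALLOW
  req#8 t=14ms (window 2): ALLOW
  req#9 t=16ms (window 2): ALLOW
  req#10 t=18ms (window 2): ALLOW
  req#11 t=20ms (window 2): DENY
  req#12 t=22ms (window 3): ALLOW
  req#13 t=24ms (window 3): ALLOW
  req#14 t=26ms (window 3): ALLOW
  req#15 t=28ms (window 4): ALLOW
  req#16 t=30ms (window 4): ALLOW
  req#17 t=32ms (window 4): ALLOW
  req#18 t=34ms (window 4): DENY

Allowed counts by window: 3 3 3 3 3

Answer: 3 3 3 3 3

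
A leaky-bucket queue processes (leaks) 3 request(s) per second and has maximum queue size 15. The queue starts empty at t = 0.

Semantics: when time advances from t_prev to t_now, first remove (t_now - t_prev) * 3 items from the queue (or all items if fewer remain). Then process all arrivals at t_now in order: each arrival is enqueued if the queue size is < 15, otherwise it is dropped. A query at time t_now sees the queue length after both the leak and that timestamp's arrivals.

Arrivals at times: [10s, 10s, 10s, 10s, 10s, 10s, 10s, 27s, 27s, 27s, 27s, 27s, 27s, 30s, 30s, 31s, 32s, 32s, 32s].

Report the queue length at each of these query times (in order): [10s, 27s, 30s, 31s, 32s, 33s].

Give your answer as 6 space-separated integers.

Queue lengths at query times:
  query t=10s: backlog = 7
  query t=27s: backlog = 6
  query t=30s: backlog = 2
  query t=31s: backlog = 1
  query t=32s: backlog = 3
  query t=33s: backlog = 0

Answer: 7 6 2 1 3 0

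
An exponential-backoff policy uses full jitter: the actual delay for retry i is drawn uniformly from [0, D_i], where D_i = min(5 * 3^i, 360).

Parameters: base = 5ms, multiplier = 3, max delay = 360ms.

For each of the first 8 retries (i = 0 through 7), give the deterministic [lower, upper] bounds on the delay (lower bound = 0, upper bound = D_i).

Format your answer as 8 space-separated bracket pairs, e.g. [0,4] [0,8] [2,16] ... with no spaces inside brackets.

Answer: [0,5] [0,15] [0,45] [0,135] [0,360] [0,360] [0,360] [0,360]

Derivation:
Computing bounds per retry:
  i=0: D_i=min(5*3^0,360)=5, bounds=[0,5]
  i=1: D_i=min(5*3^1,360)=15, bounds=[0,15]
  i=2: D_i=min(5*3^2,360)=45, bounds=[0,45]
  i=3: D_i=min(5*3^3,360)=135, bounds=[0,135]
  i=4: D_i=min(5*3^4,360)=360, bounds=[0,360]
  i=5: D_i=min(5*3^5,360)=360, bounds=[0,360]
  i=6: D_i=min(5*3^6,360)=360, bounds=[0,360]
  i=7: D_i=min(5*3^7,360)=360, bounds=[0,360]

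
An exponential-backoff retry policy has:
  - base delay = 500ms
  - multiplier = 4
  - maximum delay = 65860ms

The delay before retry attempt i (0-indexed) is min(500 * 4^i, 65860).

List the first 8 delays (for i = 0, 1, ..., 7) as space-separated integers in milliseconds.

Computing each delay:
  i=0: min(500*4^0, 65860) = 500
  i=1: min(500*4^1, 65860) = 2000
  i=2: min(500*4^2, 65860) = 8000
  i=3: min(500*4^3, 65860) = 32000
  i=4: min(500*4^4, 65860) = 65860
  i=5: min(500*4^5, 65860) = 65860
  i=6: min(500*4^6, 65860) = 65860
  i=7: min(500*4^7, 65860) = 65860

Answer: 500 2000 8000 32000 65860 65860 65860 65860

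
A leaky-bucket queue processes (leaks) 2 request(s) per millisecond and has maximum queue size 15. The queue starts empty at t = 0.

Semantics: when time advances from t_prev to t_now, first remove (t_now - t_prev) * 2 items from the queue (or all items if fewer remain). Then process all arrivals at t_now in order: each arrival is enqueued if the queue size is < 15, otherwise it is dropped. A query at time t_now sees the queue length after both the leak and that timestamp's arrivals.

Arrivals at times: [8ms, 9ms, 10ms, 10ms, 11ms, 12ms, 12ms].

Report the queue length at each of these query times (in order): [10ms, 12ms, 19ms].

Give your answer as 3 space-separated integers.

Answer: 2 2 0

Derivation:
Queue lengths at query times:
  query t=10ms: backlog = 2
  query t=12ms: backlog = 2
  query t=19ms: backlog = 0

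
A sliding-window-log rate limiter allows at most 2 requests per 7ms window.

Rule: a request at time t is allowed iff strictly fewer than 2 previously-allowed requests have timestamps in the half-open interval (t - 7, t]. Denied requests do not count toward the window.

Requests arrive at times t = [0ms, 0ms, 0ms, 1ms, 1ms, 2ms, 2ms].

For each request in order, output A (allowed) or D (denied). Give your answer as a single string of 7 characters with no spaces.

Answer: AADDDDD

Derivation:
Tracking allowed requests in the window:
  req#1 t=0ms: ALLOW
  req#2 t=0ms: ALLOW
  req#3 t=0ms: DENY
  req#4 t=1ms: DENY
  req#5 t=1ms: DENY
  req#6 t=2ms: DENY
  req#7 t=2ms: DENY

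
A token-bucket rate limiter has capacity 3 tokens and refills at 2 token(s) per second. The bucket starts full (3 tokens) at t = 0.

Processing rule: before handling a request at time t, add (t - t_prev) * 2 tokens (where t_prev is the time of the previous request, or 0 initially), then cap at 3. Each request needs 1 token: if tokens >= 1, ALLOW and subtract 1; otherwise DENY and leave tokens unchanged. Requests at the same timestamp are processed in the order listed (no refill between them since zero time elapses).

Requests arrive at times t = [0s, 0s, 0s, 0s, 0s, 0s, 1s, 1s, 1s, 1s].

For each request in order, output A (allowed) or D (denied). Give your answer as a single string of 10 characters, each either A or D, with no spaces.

Answer: AAADDDAADD

Derivation:
Simulating step by step:
  req#1 t=0s: ALLOW
  req#2 t=0s: ALLOW
  req#3 t=0s: ALLOW
  req#4 t=0s: DENY
  req#5 t=0s: DENY
  req#6 t=0s: DENY
  req#7 t=1s: ALLOW
  req#8 t=1s: ALLOW
  req#9 t=1s: DENY
  req#10 t=1s: DENY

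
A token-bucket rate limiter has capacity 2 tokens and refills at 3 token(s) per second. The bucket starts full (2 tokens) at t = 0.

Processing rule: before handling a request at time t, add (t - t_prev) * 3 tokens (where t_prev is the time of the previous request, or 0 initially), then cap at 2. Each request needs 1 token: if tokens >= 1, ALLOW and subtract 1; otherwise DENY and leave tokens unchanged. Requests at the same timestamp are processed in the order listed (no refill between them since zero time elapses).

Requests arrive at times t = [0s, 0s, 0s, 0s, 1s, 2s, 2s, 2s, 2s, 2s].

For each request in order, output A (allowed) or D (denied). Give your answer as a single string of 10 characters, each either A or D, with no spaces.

Answer: AADDAAADDD

Derivation:
Simulating step by step:
  req#1 t=0s: ALLOW
  req#2 t=0s: ALLOW
  req#3 t=0s: DENY
  req#4 t=0s: DENY
  req#5 t=1s: ALLOW
  req#6 t=2s: ALLOW
  req#7 t=2s: ALLOW
  req#8 t=2s: DENY
  req#9 t=2s: DENY
  req#10 t=2s: DENY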